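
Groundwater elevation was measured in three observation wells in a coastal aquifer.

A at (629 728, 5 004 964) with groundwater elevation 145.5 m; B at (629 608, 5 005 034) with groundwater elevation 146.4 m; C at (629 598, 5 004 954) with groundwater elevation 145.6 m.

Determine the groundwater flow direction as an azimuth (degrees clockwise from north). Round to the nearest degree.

Taking A as reference: B−A = (-120, 70, +0.9); C−A = (-130, -10, +0.1).
Determinant of the coordinate differences = (-120)·(-10) − (-130)·70 = 10300.
∂h/∂x = [(+0.9)·(-10) − (+0.1)·70] / 10300 = -0.001553
∂h/∂y = [(-120)·(+0.1) − (-130)·(+0.9)] / 10300 = +0.01019
Flow direction (−∇h) has components (+0.001553 E, -0.01019 N).
Azimuth = atan2(E, N) = atan2(+0.001553, -0.01019) = 171.3° ≈ 171°.

171°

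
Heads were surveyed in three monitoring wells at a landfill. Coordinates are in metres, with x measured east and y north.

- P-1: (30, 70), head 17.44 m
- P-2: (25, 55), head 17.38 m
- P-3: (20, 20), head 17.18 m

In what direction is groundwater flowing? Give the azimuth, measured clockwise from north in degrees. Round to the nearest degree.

128°

Taking P-1 as reference: P-2−P-1 = (-5, -15, -0.06); P-3−P-1 = (-10, -50, -0.26).
Solve a·Δx + b·Δy = Δh: det = (-5)·(-50) − (-10)·(-15) = 100.
∂h/∂x = [(-0.06)·(-50) − (-0.26)·(-15)] / 100 = -0.009000
∂h/∂y = [(-5)·(-0.26) − (-10)·(-0.06)] / 100 = +0.007000
Flow direction (−∇h) has components (+0.009000 E, -0.007000 N).
Azimuth = atan2(E, N) = atan2(+0.009000, -0.007000) = 127.9° ≈ 128°.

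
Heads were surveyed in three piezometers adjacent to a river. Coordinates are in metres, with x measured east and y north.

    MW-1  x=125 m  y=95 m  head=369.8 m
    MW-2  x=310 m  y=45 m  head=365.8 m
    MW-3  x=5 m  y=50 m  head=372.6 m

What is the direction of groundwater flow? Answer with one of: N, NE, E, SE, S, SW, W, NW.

E

Three-point gradient (reference MW-1): Δ to MW-2 = (185, -50, -4.0), Δ to MW-3 = (-120, -45, +2.8).
∂h/∂x = -0.02234, ∂h/∂y = -0.002653 (det = -14325).
Flow = −∇h = (+0.02234 east, +0.002653 north), which points east.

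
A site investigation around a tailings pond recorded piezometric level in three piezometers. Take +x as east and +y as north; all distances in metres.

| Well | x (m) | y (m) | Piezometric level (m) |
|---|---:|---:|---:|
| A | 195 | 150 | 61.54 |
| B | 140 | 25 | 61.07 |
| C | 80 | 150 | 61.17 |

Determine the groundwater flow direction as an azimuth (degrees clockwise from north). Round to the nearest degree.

234°

Three-point gradient (reference A): Δ to B = (-55, -125, -0.47), Δ to C = (-115, 0, -0.37).
∂h/∂x = +0.003217, ∂h/∂y = +0.002344 (det = -14375).
Flow direction (−∇h) has components (-0.003217 E, -0.002344 N).
Azimuth = atan2(E, N) = atan2(-0.003217, -0.002344) = 233.9° ≈ 234°.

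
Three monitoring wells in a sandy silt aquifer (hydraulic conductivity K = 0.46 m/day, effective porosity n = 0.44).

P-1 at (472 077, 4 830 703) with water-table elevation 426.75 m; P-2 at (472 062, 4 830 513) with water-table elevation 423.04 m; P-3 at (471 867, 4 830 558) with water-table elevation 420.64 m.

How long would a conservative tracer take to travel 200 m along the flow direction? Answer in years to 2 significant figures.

21 years

Differences from P-1: to P-2 (Δx, Δy, Δh) = (-15, -190, -3.71); to P-3 = (-210, -145, -6.11).
Solve a·Δx + b·Δy = Δh: det = (-15)·(-145) − (-210)·(-190) = -37725.
∂h/∂x = [(-3.71)·(-145) − (-6.11)·(-190)] / -37725 = +0.01651
∂h/∂y = [(-15)·(-6.11) − (-210)·(-3.71)] / -37725 = +0.01822
|∇h| = √(0.01651² + 0.01822²) = 0.02459
Seepage velocity v = K·i/n = 0.46 × 0.02459 / 0.44 = 0.02571 m/day.
t = 200 / 0.02571 = 7779 days = 21.3 years.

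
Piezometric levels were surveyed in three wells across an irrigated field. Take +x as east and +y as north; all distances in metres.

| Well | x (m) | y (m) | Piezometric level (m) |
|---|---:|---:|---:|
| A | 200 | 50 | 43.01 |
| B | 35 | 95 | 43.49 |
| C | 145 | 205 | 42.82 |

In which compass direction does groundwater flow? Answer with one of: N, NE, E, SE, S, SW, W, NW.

With h = a·x + b·y + c and A as origin, the differences give:
  (-165)·a + 45·b = +0.48
  (-55)·a + 155·b = -0.19
Eliminate b (×155 and ×45, subtract): -23100·a = 82.950 → a = ∂h/∂x = -0.003591
Back-substitute: b = ∂h/∂y = -0.002500.
Flow = −∇h = (+0.003591 east, +0.002500 north), which points northeast.

NE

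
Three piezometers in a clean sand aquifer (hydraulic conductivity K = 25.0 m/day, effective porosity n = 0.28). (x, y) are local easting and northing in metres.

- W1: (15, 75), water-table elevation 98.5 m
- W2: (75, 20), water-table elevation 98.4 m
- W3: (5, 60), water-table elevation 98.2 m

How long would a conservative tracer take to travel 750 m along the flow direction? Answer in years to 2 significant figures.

1.4 years

With h = a·x + b·y + c and W1 as origin, the differences give:
  60·a + (-55)·b = -0.1
  (-10)·a + (-15)·b = -0.3
Eliminate b (×(-15) and ×(-55), subtract): -1450·a = -15.00 → a = ∂h/∂x = +0.01034
Back-substitute: b = ∂h/∂y = +0.01310.
|∇h| = √(0.01034² + 0.01310²) = 0.01669
Seepage velocity v = K·i/n = 25.0 × 0.01669 / 0.28 = 1.49 m/day.
t = 750 / 1.49 = 503.4 days = 1.38 years.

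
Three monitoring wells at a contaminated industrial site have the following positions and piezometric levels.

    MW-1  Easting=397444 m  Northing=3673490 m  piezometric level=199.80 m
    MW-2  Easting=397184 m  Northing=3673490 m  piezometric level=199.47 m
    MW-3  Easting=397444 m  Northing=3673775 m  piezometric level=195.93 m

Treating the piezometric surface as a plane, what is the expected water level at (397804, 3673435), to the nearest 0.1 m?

201.0 m

∂h/∂x = (199.47 − 199.80) / (397184 − 397444) = +0.001269
∂h/∂y = (195.93 − 199.80) / (3673775 − 3673490) = -0.01358
h(397804, 3673435) = 199.80 + (+0.001269)·(360) + (-0.01358)·(-55) = 199.80 +0.457 +0.747 = 201.004 m.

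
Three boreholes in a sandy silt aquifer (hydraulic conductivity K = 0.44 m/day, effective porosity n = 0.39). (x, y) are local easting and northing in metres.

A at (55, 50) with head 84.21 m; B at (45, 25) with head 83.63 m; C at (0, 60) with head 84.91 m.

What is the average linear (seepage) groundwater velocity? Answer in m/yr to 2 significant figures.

Taking A as reference: B−A = (-10, -25, -0.58); C−A = (-55, 10, +0.70).
Determinant of the coordinate differences = (-10)·10 − (-55)·(-25) = -1475.
∂h/∂x = [(-0.58)·10 − (+0.70)·(-25)] / -1475 = -0.007932
∂h/∂y = [(-10)·(+0.70) − (-55)·(-0.58)] / -1475 = +0.02637
|∇h| = √(-0.007932² + 0.02637²) = 0.02754
Seepage velocity v = K·i/n = 0.44 × 0.02754 / 0.39 = 0.03107 m/day = 11.35 m/yr.

11 m/yr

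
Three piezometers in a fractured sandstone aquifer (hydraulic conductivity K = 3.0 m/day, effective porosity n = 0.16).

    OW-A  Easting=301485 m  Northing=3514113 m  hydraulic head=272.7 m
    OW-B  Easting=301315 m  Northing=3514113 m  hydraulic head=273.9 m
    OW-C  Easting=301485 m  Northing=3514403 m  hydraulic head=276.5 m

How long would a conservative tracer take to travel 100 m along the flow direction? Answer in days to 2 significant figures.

360 days

∂h/∂x = (273.9 − 272.7) / (301315 − 301485) = -0.007059
∂h/∂y = (276.5 − 272.7) / (3514403 − 3514113) = +0.01310
|∇h| = √(-0.007059² + 0.01310²) = 0.01488
Seepage velocity v = K·i/n = 3.0 × 0.01488 / 0.16 = 0.279 m/day.
t = 100 / 0.279 = 358.4 days.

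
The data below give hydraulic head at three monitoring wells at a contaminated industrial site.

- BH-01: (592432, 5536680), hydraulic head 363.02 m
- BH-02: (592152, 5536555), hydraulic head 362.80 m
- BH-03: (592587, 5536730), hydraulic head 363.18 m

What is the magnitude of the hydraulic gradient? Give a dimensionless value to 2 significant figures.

0.0026

Three-point gradient (reference BH-01): Δ to BH-02 = (-280, -125, -0.22), Δ to BH-03 = (155, 50, +0.16).
∂h/∂x = +0.001674, ∂h/∂y = -0.001991 (det = 5375).
|∇h| = √(0.001674² + -0.001991²) = 0.002601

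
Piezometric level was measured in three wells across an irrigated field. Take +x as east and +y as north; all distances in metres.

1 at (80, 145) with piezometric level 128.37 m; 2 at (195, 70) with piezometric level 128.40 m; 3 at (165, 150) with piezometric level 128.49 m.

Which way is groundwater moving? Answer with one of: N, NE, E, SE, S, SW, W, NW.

SW

Differences from 1: to 2 (Δx, Δy, Δh) = (115, -75, +0.03); to 3 = (85, 5, +0.12).
Solve a·Δx + b·Δy = Δh: det = 115·5 − 85·(-75) = 6950.
∂h/∂x = [(+0.03)·5 − (+0.12)·(-75)] / 6950 = +0.001317
∂h/∂y = [115·(+0.12) − 85·(+0.03)] / 6950 = +0.001619
Flow = −∇h = (-0.001317 east, -0.001619 north), which points southwest.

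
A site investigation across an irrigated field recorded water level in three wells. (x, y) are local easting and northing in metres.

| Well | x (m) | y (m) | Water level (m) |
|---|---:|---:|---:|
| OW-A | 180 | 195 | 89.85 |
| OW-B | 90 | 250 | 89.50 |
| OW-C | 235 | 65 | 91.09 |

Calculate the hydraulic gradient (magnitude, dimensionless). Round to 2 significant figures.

0.011

Taking OW-A as reference: OW-B−OW-A = (-90, 55, -0.35); OW-C−OW-A = (55, -130, +1.24).
Solve a·Δx + b·Δy = Δh: det = (-90)·(-130) − 55·55 = 8675.
∂h/∂x = [(-0.35)·(-130) − (+1.24)·55] / 8675 = -0.002617
∂h/∂y = [(-90)·(+1.24) − 55·(-0.35)] / 8675 = -0.01065
|∇h| = √(-0.002617² + -0.01065²) = 0.01097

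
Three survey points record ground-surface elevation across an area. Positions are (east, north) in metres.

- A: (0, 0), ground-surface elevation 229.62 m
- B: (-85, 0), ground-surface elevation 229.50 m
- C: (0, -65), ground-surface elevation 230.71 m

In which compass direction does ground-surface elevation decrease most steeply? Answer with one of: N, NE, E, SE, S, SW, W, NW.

N

∂z/∂x = (229.50 − 229.62) / (-85 − 0) = +0.001412
∂z/∂y = (230.71 − 229.62) / (-65 − 0) = -0.01677
Steepest decrease is along −∇f = (-0.001412 E, +0.01677 N) → north.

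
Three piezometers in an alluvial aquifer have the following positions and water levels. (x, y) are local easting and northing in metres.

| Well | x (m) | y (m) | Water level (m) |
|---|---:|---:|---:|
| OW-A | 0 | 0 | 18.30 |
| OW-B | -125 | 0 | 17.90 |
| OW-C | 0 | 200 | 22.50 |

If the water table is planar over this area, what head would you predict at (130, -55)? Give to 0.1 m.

17.6 m

∂h/∂x = (17.90 − 18.30) / (-125 − 0) = +0.003200
∂h/∂y = (22.50 − 18.30) / (200 − 0) = +0.02100
h(130, -55) = 18.30 + (+0.003200)·(130) + (+0.02100)·(-55) = 18.30 +0.416 -1.155 = 17.561 m.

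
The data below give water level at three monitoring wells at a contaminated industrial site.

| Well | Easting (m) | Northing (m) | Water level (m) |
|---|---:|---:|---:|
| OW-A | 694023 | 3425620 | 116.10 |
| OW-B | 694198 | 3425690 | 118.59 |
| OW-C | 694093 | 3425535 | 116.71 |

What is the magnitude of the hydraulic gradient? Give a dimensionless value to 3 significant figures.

0.0133

With h = a·x + b·y + c and OW-A as origin, the differences give:
  175·a + 70·b = +2.49
  70·a + (-85)·b = +0.61
Eliminate b (×(-85) and ×70, subtract): -19775·a = -254.350 → a = ∂h/∂x = +0.01286
Back-substitute: b = ∂h/∂y = +0.003416.
|∇h| = √(0.01286² + 0.003416²) = 0.01331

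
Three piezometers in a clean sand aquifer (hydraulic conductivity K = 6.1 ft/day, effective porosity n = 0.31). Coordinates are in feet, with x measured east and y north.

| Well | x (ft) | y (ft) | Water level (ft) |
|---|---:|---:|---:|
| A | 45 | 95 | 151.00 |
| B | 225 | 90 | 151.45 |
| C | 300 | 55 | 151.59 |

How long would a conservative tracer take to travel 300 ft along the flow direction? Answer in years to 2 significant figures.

Differences from A: to B (Δx, Δy, Δh) = (180, -5, +0.45); to C = (255, -40, +0.59).
Solve a·Δx + b·Δy = Δh: det = 180·(-40) − 255·(-5) = -5925.
∂h/∂x = [(+0.45)·(-40) − (+0.59)·(-5)] / -5925 = +0.002540
∂h/∂y = [180·(+0.59) − 255·(+0.45)] / -5925 = +0.001443
|∇h| = √(0.002540² + 0.001443²) = 0.002921
Seepage velocity v = K·i/n = 6.1 × 0.002921 / 0.31 = 0.05748 ft/day.
t = 300 / 0.05748 = 5219 days = 14.3 years.

14 years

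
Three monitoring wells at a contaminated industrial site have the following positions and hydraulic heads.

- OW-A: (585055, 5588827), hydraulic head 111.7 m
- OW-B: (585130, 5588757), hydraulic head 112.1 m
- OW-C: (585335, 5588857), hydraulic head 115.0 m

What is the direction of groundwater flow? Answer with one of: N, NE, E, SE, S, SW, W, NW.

SW

Three-point gradient (reference OW-A): Δ to OW-B = (75, -70, +0.4), Δ to OW-C = (280, 30, +3.3).
∂h/∂x = +0.01112, ∂h/∂y = +0.006201 (det = 21850).
Flow = −∇h = (-0.01112 east, -0.006201 north), which points southwest.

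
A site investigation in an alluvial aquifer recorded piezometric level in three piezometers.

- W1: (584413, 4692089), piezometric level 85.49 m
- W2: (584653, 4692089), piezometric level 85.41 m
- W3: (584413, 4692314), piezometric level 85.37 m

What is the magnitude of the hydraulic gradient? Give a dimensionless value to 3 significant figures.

0.000629

∂h/∂x = (85.41 − 85.49) / (584653 − 584413) = -0.0003333
∂h/∂y = (85.37 − 85.49) / (4692314 − 4692089) = -0.0005333
|∇h| = √(-0.0003333² + -0.0005333²) = 0.0006289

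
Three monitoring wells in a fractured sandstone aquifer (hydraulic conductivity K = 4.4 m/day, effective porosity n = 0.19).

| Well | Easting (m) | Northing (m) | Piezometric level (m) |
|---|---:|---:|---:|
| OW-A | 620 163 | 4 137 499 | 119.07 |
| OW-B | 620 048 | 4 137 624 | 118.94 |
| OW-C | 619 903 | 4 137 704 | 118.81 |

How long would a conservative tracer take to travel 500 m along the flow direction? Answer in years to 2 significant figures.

75 years

Three-point gradient (reference OW-A): Δ to OW-B = (-115, 125, -0.13), Δ to OW-C = (-260, 205, -0.26).
∂h/∂x = +0.0006555, ∂h/∂y = -0.0004370 (det = 8925).
|∇h| = √(0.0006555² + -0.0004370²) = 0.0007878
Seepage velocity v = K·i/n = 4.4 × 0.0007878 / 0.19 = 0.01824 m/day.
t = 500 / 0.01824 = 2.741e+04 days = 75 years.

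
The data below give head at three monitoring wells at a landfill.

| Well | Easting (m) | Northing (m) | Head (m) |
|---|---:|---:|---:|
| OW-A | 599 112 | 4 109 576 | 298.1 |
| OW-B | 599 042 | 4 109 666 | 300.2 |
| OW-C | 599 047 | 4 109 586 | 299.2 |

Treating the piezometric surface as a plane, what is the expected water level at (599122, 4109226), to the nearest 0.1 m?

With h = a·x + b·y + c and OW-A as origin, the differences give:
  (-70)·a + 90·b = +2.1
  (-65)·a + 10·b = +1.1
Eliminate b (×10 and ×90, subtract): 5150·a = -78.00 → a = ∂h/∂x = -0.01515
Back-substitute: b = ∂h/∂y = +0.01155.
h(599122, 4109226) = 298.1 + (-0.01515)·(10) + (+0.01155)·(-350) = 298.1 -0.151 -4.044 = 293.905 m.

293.9 m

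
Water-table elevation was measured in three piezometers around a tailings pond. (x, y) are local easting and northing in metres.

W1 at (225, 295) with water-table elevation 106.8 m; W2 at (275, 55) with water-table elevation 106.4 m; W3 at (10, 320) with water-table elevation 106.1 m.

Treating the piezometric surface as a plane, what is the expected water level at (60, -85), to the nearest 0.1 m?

105.3 m

Differences from W1: to W2 (Δx, Δy, Δh) = (50, -240, -0.4); to W3 = (-215, 25, -0.7).
Solve a·Δx + b·Δy = Δh: det = 50·25 − (-215)·(-240) = -50350.
∂h/∂x = [(-0.4)·25 − (-0.7)·(-240)] / -50350 = +0.003535
∂h/∂y = [50·(-0.7) − (-215)·(-0.4)] / -50350 = +0.002403
h(60, -85) = 106.8 + (+0.003535)·(-165) + (+0.002403)·(-380) = 106.8 -0.583 -0.913 = 105.303 m.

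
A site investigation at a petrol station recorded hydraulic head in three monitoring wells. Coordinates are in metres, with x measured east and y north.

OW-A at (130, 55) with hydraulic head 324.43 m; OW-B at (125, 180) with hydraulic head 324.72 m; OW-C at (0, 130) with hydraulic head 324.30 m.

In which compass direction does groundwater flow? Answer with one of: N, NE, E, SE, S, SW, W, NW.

SW

Three-point gradient (reference OW-A): Δ to OW-B = (-5, 125, +0.29), Δ to OW-C = (-130, 75, -0.13).
∂h/∂x = +0.002394, ∂h/∂y = +0.002416 (det = 15875).
Flow = −∇h = (-0.002394 east, -0.002416 north), which points southwest.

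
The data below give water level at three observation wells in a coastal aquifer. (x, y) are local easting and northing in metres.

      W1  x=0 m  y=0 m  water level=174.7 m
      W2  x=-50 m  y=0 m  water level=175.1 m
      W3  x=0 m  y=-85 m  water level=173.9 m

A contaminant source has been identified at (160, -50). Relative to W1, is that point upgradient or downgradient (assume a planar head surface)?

downgradient

∂h/∂x = (175.1 − 174.7) / (-50 − 0) = -0.008000
∂h/∂y = (173.9 − 174.7) / (-85 − 0) = +0.009412
Head at (160, -50) = 174.7 + (-0.008000)·(160) + (+0.009412)·(-50) = 172.95 m.
That is lower than the 174.7 m at W1, so the point is downgradient.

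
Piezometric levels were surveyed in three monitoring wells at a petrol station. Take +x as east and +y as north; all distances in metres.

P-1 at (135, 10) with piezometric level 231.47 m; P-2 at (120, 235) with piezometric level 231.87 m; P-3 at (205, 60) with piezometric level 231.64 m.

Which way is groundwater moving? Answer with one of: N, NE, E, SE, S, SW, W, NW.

SW

Taking P-1 as reference: P-2−P-1 = (-15, 225, +0.40); P-3−P-1 = (70, 50, +0.17).
Solve a·Δx + b·Δy = Δh: det = (-15)·50 − 70·225 = -16500.
∂h/∂x = [(+0.40)·50 − (+0.17)·225] / -16500 = +0.001106
∂h/∂y = [(-15)·(+0.17) − 70·(+0.40)] / -16500 = +0.001852
Flow = −∇h = (-0.001106 east, -0.001852 north), which points southwest.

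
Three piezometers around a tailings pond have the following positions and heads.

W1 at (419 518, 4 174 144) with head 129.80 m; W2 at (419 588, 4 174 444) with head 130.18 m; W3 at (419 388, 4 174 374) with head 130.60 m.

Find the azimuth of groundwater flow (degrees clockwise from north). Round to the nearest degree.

125°

Differences from W1: to W2 (Δx, Δy, Δh) = (70, 300, +0.38); to W3 = (-130, 230, +0.80).
Solve a·Δx + b·Δy = Δh: det = 70·230 − (-130)·300 = 55100.
∂h/∂x = [(+0.38)·230 − (+0.80)·300] / 55100 = -0.002770
∂h/∂y = [70·(+0.80) − (-130)·(+0.38)] / 55100 = +0.001913
Flow direction (−∇h) has components (+0.002770 E, -0.001913 N).
Azimuth = atan2(E, N) = atan2(+0.002770, -0.001913) = 124.6° ≈ 125°.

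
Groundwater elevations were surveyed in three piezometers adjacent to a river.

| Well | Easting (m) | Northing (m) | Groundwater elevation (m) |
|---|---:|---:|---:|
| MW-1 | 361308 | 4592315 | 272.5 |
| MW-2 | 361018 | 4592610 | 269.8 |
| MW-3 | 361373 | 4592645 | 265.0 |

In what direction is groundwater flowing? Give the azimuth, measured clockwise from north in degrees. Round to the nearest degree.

Differences from MW-1: to MW-2 (Δx, Δy, Δh) = (-290, 295, -2.7); to MW-3 = (65, 330, -7.5).
Solve a·Δx + b·Δy = Δh: det = (-290)·330 − 65·295 = -114875.
∂h/∂x = [(-2.7)·330 − (-7.5)·295] / -114875 = -0.01150
∂h/∂y = [(-290)·(-7.5) − 65·(-2.7)] / -114875 = -0.02046
Flow direction (−∇h) has components (+0.01150 E, +0.02046 N).
Azimuth = atan2(E, N) = atan2(+0.01150, +0.02046) = 29.3° ≈ 029°.

029°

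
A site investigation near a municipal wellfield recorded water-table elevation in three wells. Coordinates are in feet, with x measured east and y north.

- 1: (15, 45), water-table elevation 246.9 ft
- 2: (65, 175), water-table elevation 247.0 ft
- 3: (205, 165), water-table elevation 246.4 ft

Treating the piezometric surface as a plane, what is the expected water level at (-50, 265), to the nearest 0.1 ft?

Differences from 1: to 2 (Δx, Δy, Δh) = (50, 130, +0.1); to 3 = (190, 120, -0.5).
Determinant of the coordinate differences = 50·120 − 190·130 = -18700.
∂h/∂x = [(+0.1)·120 − (-0.5)·130] / -18700 = -0.004118
∂h/∂y = [50·(-0.5) − 190·(+0.1)] / -18700 = +0.002353
h(-50, 265) = 246.9 + (-0.004118)·(-65) + (+0.002353)·(220) = 246.9 +0.268 +0.518 = 247.685 ft.

247.7 ft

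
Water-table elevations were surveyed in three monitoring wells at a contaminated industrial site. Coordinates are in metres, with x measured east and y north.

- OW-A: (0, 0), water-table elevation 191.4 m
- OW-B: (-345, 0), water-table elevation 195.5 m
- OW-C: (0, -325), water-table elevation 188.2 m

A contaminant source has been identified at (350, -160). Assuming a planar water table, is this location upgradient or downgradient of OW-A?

∂h/∂x = (195.5 − 191.4) / (-345 − 0) = -0.01188
∂h/∂y = (188.2 − 191.4) / (-325 − 0) = +0.009846
Head at (350, -160) = 191.4 + (-0.01188)·(350) + (+0.009846)·(-160) = 185.67 m.
That is lower than the 191.4 m at OW-A, so the point is downgradient.

downgradient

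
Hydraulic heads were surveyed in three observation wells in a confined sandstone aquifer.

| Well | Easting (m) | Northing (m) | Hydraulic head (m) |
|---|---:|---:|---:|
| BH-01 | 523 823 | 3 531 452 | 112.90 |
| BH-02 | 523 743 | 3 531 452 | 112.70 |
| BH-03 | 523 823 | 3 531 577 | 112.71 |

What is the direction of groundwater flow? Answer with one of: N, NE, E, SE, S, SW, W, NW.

NW

∂h/∂x = (112.70 − 112.90) / (523743 − 523823) = +0.002500
∂h/∂y = (112.71 − 112.90) / (3531577 − 3531452) = -0.001520
Flow = −∇h = (-0.002500 east, +0.001520 north), which points northwest.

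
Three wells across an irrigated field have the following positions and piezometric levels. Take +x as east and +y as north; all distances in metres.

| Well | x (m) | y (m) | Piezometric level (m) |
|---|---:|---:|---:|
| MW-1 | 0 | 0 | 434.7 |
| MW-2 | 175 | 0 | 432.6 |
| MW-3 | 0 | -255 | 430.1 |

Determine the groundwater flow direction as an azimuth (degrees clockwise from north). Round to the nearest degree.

146°

∂h/∂x = (432.6 − 434.7) / (175 − 0) = -0.01200
∂h/∂y = (430.1 − 434.7) / (-255 − 0) = +0.01804
Flow direction (−∇h) has components (+0.01200 E, -0.01804 N).
Azimuth = atan2(E, N) = atan2(+0.01200, -0.01804) = 146.4° ≈ 146°.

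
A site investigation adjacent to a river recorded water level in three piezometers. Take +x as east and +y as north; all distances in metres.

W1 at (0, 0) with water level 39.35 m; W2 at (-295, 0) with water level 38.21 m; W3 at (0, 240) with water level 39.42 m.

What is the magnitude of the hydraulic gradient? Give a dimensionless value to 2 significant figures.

0.0039

∂h/∂x = (38.21 − 39.35) / (-295 − 0) = +0.003864
∂h/∂y = (39.42 − 39.35) / (240 − 0) = +0.0002917
|∇h| = √(0.003864² + 0.0002917²) = 0.003875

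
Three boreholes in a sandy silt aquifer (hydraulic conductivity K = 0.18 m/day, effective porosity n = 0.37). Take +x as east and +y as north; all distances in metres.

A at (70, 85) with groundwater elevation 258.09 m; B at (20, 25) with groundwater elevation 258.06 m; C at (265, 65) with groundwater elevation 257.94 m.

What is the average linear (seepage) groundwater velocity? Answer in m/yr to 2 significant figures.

Differences from A: to B (Δx, Δy, Δh) = (-50, -60, -0.03); to C = (195, -20, -0.15).
Solve a·Δx + b·Δy = Δh: det = (-50)·(-20) − 195·(-60) = 12700.
∂h/∂x = [(-0.03)·(-20) − (-0.15)·(-60)] / 12700 = -0.0006614
∂h/∂y = [(-50)·(-0.15) − 195·(-0.03)] / 12700 = +0.001051
|∇h| = √(-0.0006614² + 0.001051²) = 0.001242
Seepage velocity v = K·i/n = 0.18 × 0.001242 / 0.37 = 0.0006042 m/day = 0.2207 m/yr.

0.22 m/yr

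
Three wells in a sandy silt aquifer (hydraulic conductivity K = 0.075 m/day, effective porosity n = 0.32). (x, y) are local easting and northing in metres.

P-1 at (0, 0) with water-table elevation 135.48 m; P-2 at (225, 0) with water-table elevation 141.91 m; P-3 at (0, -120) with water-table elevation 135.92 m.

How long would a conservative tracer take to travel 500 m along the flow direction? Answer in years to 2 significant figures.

∂h/∂x = (141.91 − 135.48) / (225 − 0) = +0.02858
∂h/∂y = (135.92 − 135.48) / (-120 − 0) = -0.003667
|∇h| = √(0.02858² + -0.003667²) = 0.02881
Seepage velocity v = K·i/n = 0.075 × 0.02881 / 0.32 = 0.006752 m/day.
t = 500 / 0.006752 = 7.405e+04 days = 203 years.

200 years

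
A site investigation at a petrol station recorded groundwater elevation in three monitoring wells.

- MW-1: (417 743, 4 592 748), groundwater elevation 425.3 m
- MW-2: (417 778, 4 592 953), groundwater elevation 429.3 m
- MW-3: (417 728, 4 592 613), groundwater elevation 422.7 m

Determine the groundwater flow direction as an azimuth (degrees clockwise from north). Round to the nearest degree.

Differences from MW-1: to MW-2 (Δx, Δy, Δh) = (35, 205, +4.0); to MW-3 = (-15, -135, -2.6).
Determinant of the coordinate differences = 35·(-135) − (-15)·205 = -1650.
∂h/∂x = [(+4.0)·(-135) − (-2.6)·205] / -1650 = +0.004242
∂h/∂y = [35·(-2.6) − (-15)·(+4.0)] / -1650 = +0.01879
Flow direction (−∇h) has components (-0.004242 E, -0.01879 N).
Azimuth = atan2(E, N) = atan2(-0.004242, -0.01879) = 192.7° ≈ 193°.

193°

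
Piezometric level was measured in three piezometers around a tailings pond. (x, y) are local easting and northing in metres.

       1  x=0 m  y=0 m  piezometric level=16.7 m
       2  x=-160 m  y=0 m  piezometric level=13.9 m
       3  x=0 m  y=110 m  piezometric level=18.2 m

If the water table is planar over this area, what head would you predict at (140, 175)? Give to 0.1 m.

∂h/∂x = (13.9 − 16.7) / (-160 − 0) = +0.01750
∂h/∂y = (18.2 − 16.7) / (110 − 0) = +0.01364
h(140, 175) = 16.7 + (+0.01750)·(140) + (+0.01364)·(175) = 16.7 +2.450 +2.386 = 21.536 m.

21.5 m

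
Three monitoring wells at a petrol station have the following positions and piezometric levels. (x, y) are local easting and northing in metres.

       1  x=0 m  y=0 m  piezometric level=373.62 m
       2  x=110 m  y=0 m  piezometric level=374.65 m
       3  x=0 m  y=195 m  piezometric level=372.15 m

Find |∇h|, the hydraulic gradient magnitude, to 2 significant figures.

∂h/∂x = (374.65 − 373.62) / (110 − 0) = +0.009364
∂h/∂y = (372.15 − 373.62) / (195 − 0) = -0.007538
|∇h| = √(0.009364² + -0.007538²) = 0.01202

0.012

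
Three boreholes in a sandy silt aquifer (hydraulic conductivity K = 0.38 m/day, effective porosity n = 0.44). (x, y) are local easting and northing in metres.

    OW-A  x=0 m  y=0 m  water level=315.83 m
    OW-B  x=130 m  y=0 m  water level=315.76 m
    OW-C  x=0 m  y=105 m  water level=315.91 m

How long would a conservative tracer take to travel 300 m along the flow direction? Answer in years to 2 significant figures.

∂h/∂x = (315.76 − 315.83) / (130 − 0) = -0.0005385
∂h/∂y = (315.91 − 315.83) / (105 − 0) = +0.0007619
|∇h| = √(-0.0005385² + 0.0007619²) = 0.000933
Seepage velocity v = K·i/n = 0.38 × 0.000933 / 0.44 = 0.0008058 m/day.
t = 300 / 0.0008058 = 3.723e+05 days = 1.02e+03 years.

1000 years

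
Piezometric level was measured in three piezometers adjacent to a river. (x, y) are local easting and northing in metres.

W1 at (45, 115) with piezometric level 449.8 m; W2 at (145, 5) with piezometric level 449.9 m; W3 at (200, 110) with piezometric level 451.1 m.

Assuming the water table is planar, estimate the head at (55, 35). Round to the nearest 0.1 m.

Taking W1 as reference: W2−W1 = (100, -110, +0.1); W3−W1 = (155, -5, +1.3).
Determinant of the coordinate differences = 100·(-5) − 155·(-110) = 16550.
∂h/∂x = [(+0.1)·(-5) − (+1.3)·(-110)] / 16550 = +0.008610
∂h/∂y = [100·(+1.3) − 155·(+0.1)] / 16550 = +0.006918
h(55, 35) = 449.8 + (+0.008610)·(10) + (+0.006918)·(-80) = 449.8 +0.086 -0.553 = 449.333 m.

449.3 m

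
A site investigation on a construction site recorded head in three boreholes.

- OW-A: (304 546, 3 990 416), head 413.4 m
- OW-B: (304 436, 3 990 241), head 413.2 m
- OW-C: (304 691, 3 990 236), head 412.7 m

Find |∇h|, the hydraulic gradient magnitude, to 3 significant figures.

With h = a·x + b·y + c and OW-A as origin, the differences give:
  (-110)·a + (-175)·b = -0.2
  145·a + (-180)·b = -0.7
Eliminate b (×(-180) and ×(-175), subtract): 45175·a = -86.50 → a = ∂h/∂x = -0.001915
Back-substitute: b = ∂h/∂y = +0.002346.
|∇h| = √(-0.001915² + 0.002346²) = 0.003028

0.00303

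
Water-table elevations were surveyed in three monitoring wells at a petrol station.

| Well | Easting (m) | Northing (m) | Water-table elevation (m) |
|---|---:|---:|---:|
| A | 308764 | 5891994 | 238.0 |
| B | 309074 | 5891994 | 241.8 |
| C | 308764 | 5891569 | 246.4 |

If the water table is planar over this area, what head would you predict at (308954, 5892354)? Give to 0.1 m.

233.2 m

∂h/∂x = (241.8 − 238.0) / (309074 − 308764) = +0.01226
∂h/∂y = (246.4 − 238.0) / (5891569 − 5891994) = -0.01976
h(308954, 5892354) = 238.0 + (+0.01226)·(190) + (-0.01976)·(360) = 238.0 +2.329 -7.115 = 233.214 m.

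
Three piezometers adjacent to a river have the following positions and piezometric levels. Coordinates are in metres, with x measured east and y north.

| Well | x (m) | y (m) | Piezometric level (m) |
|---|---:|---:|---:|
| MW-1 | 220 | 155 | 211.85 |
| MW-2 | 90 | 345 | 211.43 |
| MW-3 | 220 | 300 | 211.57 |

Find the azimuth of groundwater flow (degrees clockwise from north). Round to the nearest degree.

Taking MW-1 as reference: MW-2−MW-1 = (-130, 190, -0.42); MW-3−MW-1 = (0, 145, -0.28).
Solve a·Δx + b·Δy = Δh: det = (-130)·145 − 0·190 = -18850.
∂h/∂x = [(-0.42)·145 − (-0.28)·190] / -18850 = +0.0004085
∂h/∂y = [(-130)·(-0.28) − 0·(-0.42)] / -18850 = -0.001931
Flow direction (−∇h) has components (-0.0004085 E, +0.001931 N).
Azimuth = atan2(E, N) = atan2(-0.0004085, +0.001931) = 348.1° ≈ 348°.

348°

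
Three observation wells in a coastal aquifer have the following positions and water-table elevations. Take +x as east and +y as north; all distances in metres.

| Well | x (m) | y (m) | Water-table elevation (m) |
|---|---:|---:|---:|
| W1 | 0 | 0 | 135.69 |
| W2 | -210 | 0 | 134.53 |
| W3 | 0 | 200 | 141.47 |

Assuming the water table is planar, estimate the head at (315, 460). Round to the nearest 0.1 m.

∂h/∂x = (134.53 − 135.69) / (-210 − 0) = +0.005524
∂h/∂y = (141.47 − 135.69) / (200 − 0) = +0.02890
h(315, 460) = 135.69 + (+0.005524)·(315) + (+0.02890)·(460) = 135.69 +1.740 +13.294 = 150.724 m.

150.7 m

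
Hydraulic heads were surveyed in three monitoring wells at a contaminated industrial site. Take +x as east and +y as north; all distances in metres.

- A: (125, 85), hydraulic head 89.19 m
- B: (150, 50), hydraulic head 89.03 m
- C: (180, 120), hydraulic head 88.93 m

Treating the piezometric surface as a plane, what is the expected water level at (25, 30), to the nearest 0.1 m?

89.7 m

Three-point gradient (reference A): Δ to B = (25, -35, -0.16), Δ to C = (55, 35, -0.26).
∂h/∂x = -0.005250, ∂h/∂y = +0.0008214 (det = 2800).
h(25, 30) = 89.19 + (-0.005250)·(-100) + (+0.0008214)·(-55) = 89.19 +0.525 -0.045 = 89.670 m.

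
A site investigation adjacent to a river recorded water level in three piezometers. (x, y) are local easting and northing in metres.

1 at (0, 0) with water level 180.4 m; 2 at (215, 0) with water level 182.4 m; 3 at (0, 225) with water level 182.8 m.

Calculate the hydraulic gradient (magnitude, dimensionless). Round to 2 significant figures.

0.014

∂h/∂x = (182.4 − 180.4) / (215 − 0) = +0.009302
∂h/∂y = (182.8 − 180.4) / (225 − 0) = +0.01067
|∇h| = √(0.009302² + 0.01067²) = 0.01416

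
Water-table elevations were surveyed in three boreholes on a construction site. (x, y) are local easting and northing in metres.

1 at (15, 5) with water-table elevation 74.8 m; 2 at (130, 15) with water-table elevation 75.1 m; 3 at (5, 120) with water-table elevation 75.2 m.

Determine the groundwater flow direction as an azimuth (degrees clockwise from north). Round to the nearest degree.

With h = a·x + b·y + c and 1 as origin, the differences give:
  115·a + 10·b = +0.3
  (-10)·a + 115·b = +0.4
Eliminate b (×115 and ×10, subtract): 13325·a = 30.50 → a = ∂h/∂x = +0.002289
Back-substitute: b = ∂h/∂y = +0.003677.
Flow direction (−∇h) has components (-0.002289 E, -0.003677 N).
Azimuth = atan2(E, N) = atan2(-0.002289, -0.003677) = 211.9° ≈ 212°.

212°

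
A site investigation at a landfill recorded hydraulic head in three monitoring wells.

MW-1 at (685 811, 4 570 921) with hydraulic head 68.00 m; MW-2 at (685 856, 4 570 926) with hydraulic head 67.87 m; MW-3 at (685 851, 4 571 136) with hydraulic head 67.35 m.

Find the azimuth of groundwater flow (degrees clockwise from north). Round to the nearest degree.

Taking MW-1 as reference: MW-2−MW-1 = (45, 5, -0.13); MW-3−MW-1 = (40, 215, -0.65).
Solve a·Δx + b·Δy = Δh: det = 45·215 − 40·5 = 9475.
∂h/∂x = [(-0.13)·215 − (-0.65)·5] / 9475 = -0.002607
∂h/∂y = [45·(-0.65) − 40·(-0.13)] / 9475 = -0.002538
Flow direction (−∇h) has components (+0.002607 E, +0.002538 N).
Azimuth = atan2(E, N) = atan2(+0.002607, +0.002538) = 45.8° ≈ 046°.

046°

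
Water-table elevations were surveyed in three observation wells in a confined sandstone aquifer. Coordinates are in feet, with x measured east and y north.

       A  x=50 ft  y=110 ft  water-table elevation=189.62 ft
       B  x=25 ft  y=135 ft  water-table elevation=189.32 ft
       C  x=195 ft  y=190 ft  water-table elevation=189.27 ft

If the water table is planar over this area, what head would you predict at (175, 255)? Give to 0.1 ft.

188.6 ft

With h = a·x + b·y + c and A as origin, the differences give:
  (-25)·a + 25·b = -0.30
  145·a + 80·b = -0.35
Eliminate b (×80 and ×25, subtract): -5625·a = -15.250 → a = ∂h/∂x = +0.002711
Back-substitute: b = ∂h/∂y = -0.009289.
h(175, 255) = 189.62 + (+0.002711)·(125) + (-0.009289)·(145) = 189.62 +0.339 -1.347 = 188.612 ft.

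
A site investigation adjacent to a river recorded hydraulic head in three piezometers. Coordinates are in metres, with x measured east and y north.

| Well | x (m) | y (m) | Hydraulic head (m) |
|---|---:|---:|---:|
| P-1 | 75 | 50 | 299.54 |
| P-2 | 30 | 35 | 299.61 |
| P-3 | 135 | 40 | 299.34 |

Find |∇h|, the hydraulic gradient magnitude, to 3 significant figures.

0.00449

Three-point gradient (reference P-1): Δ to P-2 = (-45, -15, +0.07), Δ to P-3 = (60, -10, -0.20).
∂h/∂x = -0.002741, ∂h/∂y = +0.003556 (det = 1350).
|∇h| = √(-0.002741² + 0.003556²) = 0.00449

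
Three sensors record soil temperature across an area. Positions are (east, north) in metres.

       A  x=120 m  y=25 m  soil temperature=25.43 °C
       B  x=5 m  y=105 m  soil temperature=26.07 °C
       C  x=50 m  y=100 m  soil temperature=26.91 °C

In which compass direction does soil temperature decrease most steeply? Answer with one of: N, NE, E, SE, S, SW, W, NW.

Taking A as reference: B−A = (-115, 80, +0.64); C−A = (-70, 75, +1.48).
Solve a·Δx + b·Δy = ΔT: det = (-115)·75 − (-70)·80 = -3025.
∂T/∂x = [(+0.64)·75 − (+1.48)·80] / -3025 = +0.02327
∂T/∂y = [(-115)·(+1.48) − (-70)·(+0.64)] / -3025 = +0.04145
Steepest decrease is along −∇f = (-0.02327 E, -0.04145 N) → southwest.

SW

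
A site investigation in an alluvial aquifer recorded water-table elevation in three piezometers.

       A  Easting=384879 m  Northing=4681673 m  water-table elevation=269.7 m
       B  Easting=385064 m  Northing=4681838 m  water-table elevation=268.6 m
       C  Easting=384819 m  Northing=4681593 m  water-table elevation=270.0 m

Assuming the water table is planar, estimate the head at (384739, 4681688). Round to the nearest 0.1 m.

270.8 m

Three-point gradient (reference A): Δ to B = (185, 165, -1.1), Δ to C = (-60, -80, +0.3).
∂h/∂x = -0.007857, ∂h/∂y = +0.002143 (det = -4900).
h(384739, 4681688) = 269.7 + (-0.007857)·(-140) + (+0.002143)·(15) = 269.7 +1.100 +0.032 = 270.832 m.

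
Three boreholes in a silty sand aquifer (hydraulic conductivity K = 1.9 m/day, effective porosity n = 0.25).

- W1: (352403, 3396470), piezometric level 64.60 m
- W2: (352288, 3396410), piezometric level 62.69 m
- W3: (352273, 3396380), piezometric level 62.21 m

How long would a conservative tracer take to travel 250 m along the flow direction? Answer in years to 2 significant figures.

Taking W1 as reference: W2−W1 = (-115, -60, -1.91); W3−W1 = (-130, -90, -2.39).
Solve a·Δx + b·Δy = Δh: det = (-115)·(-90) − (-130)·(-60) = 2550.
∂h/∂x = [(-1.91)·(-90) − (-2.39)·(-60)] / 2550 = +0.01118
∂h/∂y = [(-115)·(-2.39) − (-130)·(-1.91)] / 2550 = +0.01041
|∇h| = √(0.01118² + 0.01041²) = 0.01528
Seepage velocity v = K·i/n = 1.9 × 0.01528 / 0.25 = 0.1161 m/day.
t = 250 / 0.1161 = 2153 days = 5.89 years.

5.9 years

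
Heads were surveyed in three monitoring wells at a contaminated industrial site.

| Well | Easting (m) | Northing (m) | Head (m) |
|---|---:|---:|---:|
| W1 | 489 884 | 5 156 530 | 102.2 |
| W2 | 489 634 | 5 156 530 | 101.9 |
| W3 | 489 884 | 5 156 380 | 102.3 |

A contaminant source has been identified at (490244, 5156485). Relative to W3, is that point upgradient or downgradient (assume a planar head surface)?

∂h/∂x = (101.9 − 102.2) / (489634 − 489884) = +0.001200
∂h/∂y = (102.3 − 102.2) / (5156380 − 5156530) = -0.0006667
Head at (490244, 5156485) = 102.2 + (+0.001200)·(360) + (-0.0006667)·(-45) = 102.66 m.
That is higher than the 102.3 m at W3, so the point is upgradient.

upgradient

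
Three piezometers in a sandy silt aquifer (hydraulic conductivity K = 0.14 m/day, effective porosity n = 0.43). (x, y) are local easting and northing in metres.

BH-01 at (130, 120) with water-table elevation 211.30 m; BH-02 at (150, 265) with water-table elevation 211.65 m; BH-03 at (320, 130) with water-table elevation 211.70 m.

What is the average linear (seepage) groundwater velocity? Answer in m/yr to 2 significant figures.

With h = a·x + b·y + c and BH-01 as origin, the differences give:
  20·a + 145·b = +0.35
  190·a + 10·b = +0.40
Eliminate b (×10 and ×145, subtract): -27350·a = -54.500 → a = ∂h/∂x = +0.001993
Back-substitute: b = ∂h/∂y = +0.002139.
|∇h| = √(0.001993² + 0.002139²) = 0.002924
Seepage velocity v = K·i/n = 0.14 × 0.002924 / 0.43 = 0.000952 m/day = 0.3477 m/yr.

0.35 m/yr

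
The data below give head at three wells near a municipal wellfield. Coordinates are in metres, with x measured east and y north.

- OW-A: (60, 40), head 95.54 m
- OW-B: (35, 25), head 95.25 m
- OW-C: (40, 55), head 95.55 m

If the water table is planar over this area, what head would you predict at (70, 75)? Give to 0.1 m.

Differences from OW-A: to OW-B (Δx, Δy, Δh) = (-25, -15, -0.29); to OW-C = (-20, 15, +0.01).
Solve a·Δx + b·Δy = Δh: det = (-25)·15 − (-20)·(-15) = -675.
∂h/∂x = [(-0.29)·15 − (+0.01)·(-15)] / -675 = +0.006222
∂h/∂y = [(-25)·(+0.01) − (-20)·(-0.29)] / -675 = +0.008963
h(70, 75) = 95.54 + (+0.006222)·(10) + (+0.008963)·(35) = 95.54 +0.062 +0.314 = 95.916 m.

95.9 m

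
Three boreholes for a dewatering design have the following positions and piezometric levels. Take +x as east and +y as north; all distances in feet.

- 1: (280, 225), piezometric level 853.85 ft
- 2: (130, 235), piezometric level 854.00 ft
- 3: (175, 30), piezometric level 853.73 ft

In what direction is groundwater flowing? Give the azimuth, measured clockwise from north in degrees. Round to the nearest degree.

With h = a·x + b·y + c and 1 as origin, the differences give:
  (-150)·a + 10·b = +0.15
  (-105)·a + (-195)·b = -0.12
Eliminate b (×(-195) and ×10, subtract): 30300·a = -28.050 → a = ∂h/∂x = -0.0009257
Back-substitute: b = ∂h/∂y = +0.001114.
Flow direction (−∇h) has components (+0.0009257 E, -0.001114 N).
Azimuth = atan2(E, N) = atan2(+0.0009257, -0.001114) = 140.3° ≈ 140°.

140°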